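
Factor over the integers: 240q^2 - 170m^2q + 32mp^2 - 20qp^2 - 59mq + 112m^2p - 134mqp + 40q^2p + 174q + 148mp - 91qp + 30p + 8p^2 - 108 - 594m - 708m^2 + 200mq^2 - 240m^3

Group: 6m(-40m^2 + 25mq - 8mp - 58m + 5qp + 30q - 2p - 12) + (8q - 4p + 9)(-40m^2 + 25mq - 8mp - 58m + 5qp + 30q - 2p - 12); both groups contain (-40m^2 + 25mq - 8mp - 58m + 5qp + 30q - 2p - 12), so (6m + 8q - 4p + 9) is a factor with cofactor -40m^2 + 25mq - 8mp - 58m + 5qp + 30q - 2p - 12.
The cofactor groups again: -40m^2 + 25mq - 8mp - 58m + 5qp + 30q - 2p - 12 = -8m(5m + p + 6) + (5q - 2)(5m + p + 6); both groups contain (5m + p + 6), giving -(8m - 5q + 2)(5m + p + 6).

-(5m + p + 6)(6m + 8q - 4p + 9)(8m - 5q + 2)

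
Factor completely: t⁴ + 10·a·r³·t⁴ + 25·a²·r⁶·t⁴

t⁴·(5·a·r³ + 1)²

Every term has a factor of t⁴; factoring it out leaves 25·a²·r⁶ + 10·a·r³ + 1.
Recognize a perfect-square trinomial with the parts 1 and 5·a·r³.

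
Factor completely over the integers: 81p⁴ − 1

Difference of squares twice: with A = 3p and B = 1, A⁴ − B⁴ = (A² − B²)(A² + B²), and A² − B² factors again.

(3p + 1)(3p − 1)(9p² + 1)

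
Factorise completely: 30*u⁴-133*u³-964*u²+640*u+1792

(5*u-8)*(6*u+7)*(u+4)*(u-8)

Testing divisors of the constant over divisors of the leading coefficient, u = -7/6 is a root, giving the factor (6*u+7) and quotient 5*u³-28*u²-128*u+256.
Then u = 8/5 is a root, so (5*u-8) is a factor; dividing leaves u²-4*u-32.
The remaining quadratic factors as (u+4)(u-8).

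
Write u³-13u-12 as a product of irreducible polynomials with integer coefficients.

By the rational root theorem, u = -1 is a root, so (u+1) is a factor; dividing leaves u²-u-12.
The remaining quadratic factors as (u+3)(u-4).

(u+1)(u+3)(u-4)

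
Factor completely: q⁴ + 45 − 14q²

(q + 3)(q − 3)(q² − 5)

Substitute u = q² to get a quadratic in u, then factor.
q² − 9 is a difference of squares.
q² − 5 is irreducible over ℤ (5 is not a perfect square).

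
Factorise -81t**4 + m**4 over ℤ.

Write as (m**2)² − (9t**2)², then factor m**2 - 9t**2 once more.

(m + 3t)(m - 3t)(m**2 + 9t**2)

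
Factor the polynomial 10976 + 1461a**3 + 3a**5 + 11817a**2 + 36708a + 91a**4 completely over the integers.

Testing divisors of the constant over divisors of the leading coefficient, a = −8 is a root, so (a + 8) is a factor; dividing leaves 3a**4 + 67a**3 + 925a**2 + 4417a + 1372.
Then a = −7 is a root, giving the factor (a + 7) and quotient 3a**3 + 46a**2 + 603a + 196.
Then a = −1/3 is a root, so (3a + 1) divides it; the quotient is a**2 + 15a + 196.
The quadratic a**2 + 15a + 196 has discriminant −559 < 0 and is irreducible over ℤ.

(3a + 1)(a + 7)(a + 8)(a**2 + 15a + 196)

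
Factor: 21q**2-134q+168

Need a pair with product 21·168 = 3528 and sum -134: that's -36 and -98.
Split the middle term: 21q**2-36q - 98q+168 = 3q(7q-12) - 14(7q-12).

(3q-14)(7q-12)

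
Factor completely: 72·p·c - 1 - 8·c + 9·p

Group as (72·p·c + 9·p) + (-8·c - 1) = 9·p·(8·c + 1) - (8·c + 1).
Both groups share the factor (8·c + 1).

(8·c + 1)·(9·p - 1)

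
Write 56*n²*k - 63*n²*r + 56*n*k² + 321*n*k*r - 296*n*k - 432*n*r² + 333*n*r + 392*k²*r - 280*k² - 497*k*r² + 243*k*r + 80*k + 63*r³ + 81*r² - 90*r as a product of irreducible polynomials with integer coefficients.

Group: 7*n*(8*n*k - 9*n*r + 56*k*r - 40*k - 63*r² + 45*r) + (7*k - r - 2)*(8*n*k - 9*n*r + 56*k*r - 40*k - 63*r² + 45*r); both groups contain (8*n*k - 9*n*r + 56*k*r - 40*k - 63*r² + 45*r), so (7*n + 7*k - r - 2) is a factor with cofactor 8*n*k - 9*n*r + 56*k*r - 40*k - 63*r² + 45*r.
The cofactor groups again: 8*n*k - 9*n*r + 56*k*r - 40*k - 63*r² + 45*r = n*(8*k - 9*r) + (7*r - 5)*(8*k - 9*r); both groups contain (8*k - 9*r), giving (n + 7*r - 5)*(8*k - 9*r).

(7*n + 7*k - r - 2)*(8*k - 9*r)*(n + 7*r - 5)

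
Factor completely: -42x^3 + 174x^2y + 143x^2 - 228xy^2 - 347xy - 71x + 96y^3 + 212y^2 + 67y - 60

Group: 3x(-14x^2 + 44xy + 29x - 32y^2 - 28y + 15) + (-3y - 4)(-14x^2 + 44xy + 29x - 32y^2 - 28y + 15); both groups contain (-14x^2 + 44xy + 29x - 32y^2 - 28y + 15), so (3x - 3y - 4) is a factor with cofactor -14x^2 + 44xy + 29x - 32y^2 - 28y + 15.
The cofactor groups again: -14x^2 + 44xy + 29x - 32y^2 - 28y + 15 = -2x(7x - 8y + 3) + (4y + 5)(7x - 8y + 3); both groups contain (7x - 8y + 3), giving -(2x - 4y - 5)(7x - 8y + 3).

-(2x - 4y - 5)(3x - 3y - 4)(7x - 8y + 3)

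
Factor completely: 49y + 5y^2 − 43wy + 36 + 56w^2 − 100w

Group: 8w(7w − y − 9) + (−5y − 4)(7w − y − 9); both groups contain (7w − y − 9).

(7w − y − 9)(8w − 5y − 4)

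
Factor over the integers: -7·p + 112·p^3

7·p·(4·p + 1)·(4·p - 1)

Every term has a factor of 7·p. Then 16·p^2 - 1 = (4·p)² − (1)².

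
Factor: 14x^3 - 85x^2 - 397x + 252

Among the possible rational roots, x = 4/7 is a root, so (7x - 4) divides it; the quotient is 2x^2 - 11x - 63.
The remaining quadratic factors as (2x + 7)(x - 9).

(2x + 7)(7x - 4)(x - 9)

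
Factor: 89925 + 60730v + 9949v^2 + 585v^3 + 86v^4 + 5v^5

(5v + 11)(v + 15)(v + 5)(v^2 - 5v + 109)

Among the possible rational roots, v = -15 is a root, so (v + 15) divides it; the quotient is 5v^4 + 11v^3 + 420v^2 + 3649v + 5995.
Then v = -5 is a root, giving the factor (v + 5) and quotient 5v^3 - 14v^2 + 490v + 1199.
Then v = -11/5 is a root, so (5v + 11) is a factor; dividing leaves v^2 - 5v + 109.
The quadratic v^2 - 5v + 109 has discriminant -411 < 0 and is irreducible over ℤ.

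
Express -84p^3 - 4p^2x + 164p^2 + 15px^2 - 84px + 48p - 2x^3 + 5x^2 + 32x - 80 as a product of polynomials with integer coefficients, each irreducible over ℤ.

-(2p + x - 4)(6p - x - 4)(7p - 2x + 5)

Group: 7p(-12p^2 - 4px + 32p + x^2 - 16) + (-2x + 5)(-12p^2 - 4px + 32p + x^2 - 16); both groups contain (-12p^2 - 4px + 32p + x^2 - 16), so (7p - 2x + 5) is a factor with cofactor -12p^2 - 4px + 32p + x^2 - 16.
The cofactor groups again: -12p^2 - 4px + 32p + x^2 - 16 = -2p(6p - x - 4) + (-x + 4)(6p - x - 4); both groups contain (6p - x - 4), giving -(2p + x - 4)(6p - x - 4).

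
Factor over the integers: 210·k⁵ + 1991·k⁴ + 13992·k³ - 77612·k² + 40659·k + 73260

(5·k - 12)·(6·k - 11)·(7·k + 5)·(k² + 13·k + 111)

Trying the rational-root candidates, k = 11/6 is a root, so (6·k - 11) is a factor; dividing leaves 35·k⁴ + 396·k³ + 3058·k² - 7329·k - 6660.
Next, k = 12/5 is a root, giving the factor (5·k - 12) and quotient 7·k³ + 96·k² + 842·k + 555.
Then k = -5/7 is a root, so (7·k + 5) is a factor; dividing leaves k² + 13·k + 111.
The quadratic k² + 13·k + 111 has discriminant -275 < 0 and is irreducible over ℤ.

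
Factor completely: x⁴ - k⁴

(x - k)*(x + k)*(x² + k²)

Difference of squares twice: with A = x and B = k, A⁴ − B⁴ = (A² − B²)(A² + B²), and A² − B² factors again.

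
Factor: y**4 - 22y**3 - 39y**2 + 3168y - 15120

Among the possible rational roots, y = 7 is a root, giving the factor (y - 7) and quotient y**3 - 15y**2 - 144y + 2160.
Next, y = -12 is a root, so (y + 12) is a factor; dividing leaves y**2 - 27y + 180.
The remaining quadratic factors as (y - 12)(y - 15).

(y + 12)(y - 12)(y - 15)(y - 7)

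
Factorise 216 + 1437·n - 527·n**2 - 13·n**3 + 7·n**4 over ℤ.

Trying the rational-root candidates, n = -1/7 is a root, so (7·n + 1) divides it; the quotient is n**3 - 2·n**2 - 75·n + 216.
Then n = 8 is a root, giving the factor (n - 8) and quotient n**2 + 6·n - 27.
The remaining quadratic factors as (n - 3)(n + 9).

(7·n + 1)·(n + 9)·(n - 3)·(n - 8)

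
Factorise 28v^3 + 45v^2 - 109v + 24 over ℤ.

By the rational root theorem, v = 8/7 is a root, so (7v - 8) is a factor; dividing leaves 4v^2 + 11v - 3.
The remaining quadratic factors as (v + 3)(4v - 1).

(4v - 1)(7v - 8)(v + 3)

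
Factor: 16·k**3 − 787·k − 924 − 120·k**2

Among the possible rational roots, k = 12 is a root, so (k − 12) is a factor; dividing leaves 16·k**2 + 72·k + 77.
The remaining quadratic factors as (4·k + 7)(4·k + 11).

(4·k + 11)·(4·k + 7)·(k − 12)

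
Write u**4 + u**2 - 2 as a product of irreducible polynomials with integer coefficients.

(u + 1)(u - 1)(u**2 + 2)

Substitute w = u**2 to get a quadratic in w, then factor.
u**2 - 1 is a difference of squares.
u**2 + 2 is irreducible over ℤ (always positive, so no real roots).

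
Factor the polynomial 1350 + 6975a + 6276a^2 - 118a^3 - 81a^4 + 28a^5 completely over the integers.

By the rational root theorem, a = -6/7 is a root, so (7a + 6) is a factor; dividing leaves 4a^4 - 15a^3 - 4a^2 + 900a + 225.
Continuing, a = -1/4 is a root, so (4a + 1) divides it; the quotient is a^3 - 4a^2 + 225.
Continuing, a = -5 is a root, giving the factor (a + 5) and quotient a^2 - 9a + 45.
The quadratic a^2 - 9a + 45 has discriminant -99 < 0 and is irreducible over ℤ.

(4a + 1)(7a + 6)(a + 5)(a^2 - 9a + 45)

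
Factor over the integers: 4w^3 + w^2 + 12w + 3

(4w + 1)(w^2 + 3)

Group as (4w^3 + 12w) + (w^2 + 3) = 4w(w^2 + 3) + (w^2 + 3).
Both groups share the factor (w^2 + 3).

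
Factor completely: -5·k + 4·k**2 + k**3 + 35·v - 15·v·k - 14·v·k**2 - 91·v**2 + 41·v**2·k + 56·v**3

(7·v - k)·(8·v - k - 5)·(v + k - 1)

Group: 8·v·(7·v**2 + 6·v·k - 7·v - k**2 + k) + (-k - 5)·(7·v**2 + 6·v·k - 7·v - k**2 + k); both groups contain (7·v**2 + 6·v·k - 7·v - k**2 + k), so (8·v - k - 5) is a factor with cofactor 7·v**2 + 6·v·k - 7·v - k**2 + k.
The cofactor groups again: 7·v**2 + 6·v·k - 7·v - k**2 + k = v·(7·v - k) + (k - 1)·(7·v - k); both groups contain (7·v - k), giving (v + k - 1)·(7·v - k).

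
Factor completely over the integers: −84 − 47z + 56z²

Need a pair with product 56·(−84) = −4704 and sum −47: that's 49 and −96.
Split the middle term: 56z² + 49z − 96z − 84 = 7z(8z + 7) − 12(8z + 7).

(7z − 12)(8z + 7)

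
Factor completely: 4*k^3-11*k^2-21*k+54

(4*k+9)*(k-2)*(k-3)

Trying the rational-root candidates, k = -9/4 is a root, so (4*k+9) divides it; the quotient is k^2-5*k+6.
The remaining quadratic factors as (k-3)(k-2).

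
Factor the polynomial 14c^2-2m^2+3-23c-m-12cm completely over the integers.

(2c-2m-3)(7c+m-1)

Group: 2c(7c+m-1) + (-2m-3)(7c+m-1); both groups contain (7c+m-1).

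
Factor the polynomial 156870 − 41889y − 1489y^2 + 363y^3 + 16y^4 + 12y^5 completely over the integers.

Among the possible rational roots, y = 14/3 is a root, so (3y − 14) divides it; the quotient is 4y^4 + 24y^3 + 233y^2 + 591y − 11205.
Next, y = −15/2 is a root, so (2y + 15) is a factor; dividing leaves 2y^3 − 3y^2 + 139y − 747.
Continuing, y = 9/2 is a root, so (2y − 9) is a factor; dividing leaves y^2 + 3y + 83.
The quadratic y^2 + 3y + 83 has discriminant −323 < 0 and is irreducible over ℤ.

(2y + 15)(2y − 9)(3y − 14)(y^2 + 3y + 83)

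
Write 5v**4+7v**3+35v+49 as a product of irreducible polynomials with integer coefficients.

Group as (5v**4+35v) + (7v**3+49) = 5v(v**3+7) + 7(v**3+7).
Both groups share the factor (v**3+7).

(5v+7)(v**3+7)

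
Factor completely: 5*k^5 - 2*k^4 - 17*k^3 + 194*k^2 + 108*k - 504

(5*k - 7)*(k + 2)*(k + 3)*(k^2 - 4*k + 12)

Trying the rational-root candidates, k = 7/5 is a root, so (5*k - 7) divides it; the quotient is k^4 + k^3 - 2*k^2 + 36*k + 72.
Next, k = -2 is a root, so (k + 2) is a factor; dividing leaves k^3 - k^2 + 36.
Continuing, k = -3 is a root, giving the factor (k + 3) and quotient k^2 - 4*k + 12.
The quadratic k^2 - 4*k + 12 has discriminant -32 < 0 and is irreducible over ℤ.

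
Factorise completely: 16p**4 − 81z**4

(2p + 3z)(2p − 3z)(4p**2 + 9z**2)

Difference of squares twice: with A = 2p and B = 3z, A⁴ − B⁴ = (A² − B²)(A² + B²), and A² − B² factors again.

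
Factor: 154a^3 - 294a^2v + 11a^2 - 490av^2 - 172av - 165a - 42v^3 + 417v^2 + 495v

Group: 11a(14a^2 - 28av + 15a - 42v^2 - 45v) + (v - 11)(14a^2 - 28av + 15a - 42v^2 - 45v); both groups contain (14a^2 - 28av + 15a - 42v^2 - 45v), so (11a + v - 11) is a factor with cofactor 14a^2 - 28av + 15a - 42v^2 - 45v.
The cofactor groups again: 14a^2 - 28av + 15a - 42v^2 - 45v = a(14a + 14v + 15) - 3v(14a + 14v + 15); both groups contain (14a + 14v + 15), giving (a - 3v)(14a + 14v + 15).

(11a + v - 11)(14a + 14v + 15)(a - 3v)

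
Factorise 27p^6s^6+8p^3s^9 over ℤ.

p^3s^6(3p+2s)(9p^2-6ps+4s^2)

Every term has a factor of p^3s^6; factoring it out leaves 27p^3+8s^3.
Recognize a sum of cubes with the parts 3p and 2s.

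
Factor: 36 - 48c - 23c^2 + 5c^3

(5c - 3)(c + 2)(c - 6)

Testing divisors of the constant over divisors of the leading coefficient, c = -2 is a root, so (c + 2) divides it; the quotient is 5c^2 - 33c + 18.
The remaining quadratic factors as (5c - 3)(c - 6).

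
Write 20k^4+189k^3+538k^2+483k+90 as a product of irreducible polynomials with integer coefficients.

By the rational root theorem, k = −1/4 is a root, so (4k+1) is a factor; dividing leaves 5k^3+46k^2+123k+90.
Then k = −5 is a root, so (k+5) is a factor; dividing leaves 5k^2+21k+18.
The remaining quadratic factors as (k+3)(5k+6).

(4k+1)(5k+6)(k+3)(k+5)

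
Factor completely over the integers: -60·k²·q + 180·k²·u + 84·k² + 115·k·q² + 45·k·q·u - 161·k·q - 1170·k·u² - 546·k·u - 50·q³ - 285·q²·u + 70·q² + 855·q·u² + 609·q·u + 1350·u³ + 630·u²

Group: 3·k·(-20·k·q + 60·k·u + 28·k + 25·q² - 45·q·u - 35·q - 90·u² - 42·u) + (-2·q - 15·u)·(-20·k·q + 60·k·u + 28·k + 25·q² - 45·q·u - 35·q - 90·u² - 42·u); both groups contain (-20·k·q + 60·k·u + 28·k + 25·q² - 45·q·u - 35·q - 90·u² - 42·u), so (3·k - 2·q - 15·u) is a factor with cofactor -20·k·q + 60·k·u + 28·k + 25·q² - 45·q·u - 35·q - 90·u² - 42·u.
The cofactor groups again: -20·k·q + 60·k·u + 28·k + 25·q² - 45·q·u - 35·q - 90·u² - 42·u = -5·q·(4·k - 5·q - 6·u) + (15·u + 7)·(4·k - 5·q - 6·u); both groups contain (4·k - 5·q - 6·u), giving -(5·q - 15·u - 7)·(4·k - 5·q - 6·u).

-(3·k - 2·q - 15·u)·(4·k - 5·q - 6·u)·(5·q - 15·u - 7)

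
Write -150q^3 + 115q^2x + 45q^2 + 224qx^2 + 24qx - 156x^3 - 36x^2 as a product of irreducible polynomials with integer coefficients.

Group: 3q(-50q^2 + 5qx + 15q + 78x^2 + 18x) - 2x(-50q^2 + 5qx + 15q + 78x^2 + 18x); both groups contain (-50q^2 + 5qx + 15q + 78x^2 + 18x), so (3q - 2x) is a factor with cofactor -50q^2 + 5qx + 15q + 78x^2 + 18x.
The cofactor groups again: -50q^2 + 5qx + 15q + 78x^2 + 18x = -5q(10q - 13x - 3) - 6x(10q - 13x - 3); both groups contain (10q - 13x - 3), giving -(5q + 6x)(10q - 13x - 3).

-(10q - 13x - 3)(3q - 2x)(5q + 6x)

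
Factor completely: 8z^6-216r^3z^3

Every term has a factor of 8z^3; factoring it out leaves -27r^3+z^3.
Recognize a difference of cubes with the parts z and 3r.

-8z^3(3r-z)(9r^2+3rz+z^2)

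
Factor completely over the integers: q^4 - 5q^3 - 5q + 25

(q - 5)(q^3 - 5)

Group as (q^4 - 5q) + (-5q^3 + 25) = q(q^3 - 5) - 5(q^3 - 5).
Both groups share the factor (q^3 - 5).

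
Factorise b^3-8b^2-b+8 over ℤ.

(b+1)(b-1)(b-8)

Among the possible rational roots, b = 8 is a root, so (b-8) divides it; the quotient is b^2-1.
The remaining quadratic factors as (b-1)(b+1).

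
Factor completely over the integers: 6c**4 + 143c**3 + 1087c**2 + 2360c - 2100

Testing divisors of the constant over divisors of the leading coefficient, c = -15/2 is a root, giving the factor (2c + 15) and quotient 3c**3 + 49c**2 + 176c - 140.
Then c = -10 is a root, so (c + 10) divides it; the quotient is 3c**2 + 19c - 14.
The remaining quadratic factors as (3c - 2)(c + 7).

(2c + 15)(3c - 2)(c + 10)(c + 7)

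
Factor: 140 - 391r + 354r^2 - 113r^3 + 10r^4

(2r - 5)(5r - 4)(r - 1)(r - 7)

Among the possible rational roots, r = 5/2 is a root, so (2r - 5) is a factor; dividing leaves 5r^3 - 44r^2 + 67r - 28.
Then r = 4/5 is a root, so (5r - 4) is a factor; dividing leaves r^2 - 8r + 7.
The remaining quadratic factors as (r - 1)(r - 7).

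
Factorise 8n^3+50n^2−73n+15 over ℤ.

Among the possible rational roots, n = 1/4 is a root, so (4n−1) is a factor; dividing leaves 2n^2+13n−15.
The remaining quadratic factors as (n−1)(2n+15).

(2n+15)(4n−1)(n−1)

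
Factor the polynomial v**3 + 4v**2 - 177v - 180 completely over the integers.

Among the possible rational roots, v = -15 is a root, giving the factor (v + 15) and quotient v**2 - 11v - 12.
The remaining quadratic factors as (v + 1)(v - 12).

(v + 1)(v + 15)(v - 12)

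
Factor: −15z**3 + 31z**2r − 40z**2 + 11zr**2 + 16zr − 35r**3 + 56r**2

Group: z(−15z**2 + 46zr − 40z − 35r**2 + 56r) + r(−15z**2 + 46zr − 40z − 35r**2 + 56r); both groups contain (−15z**2 + 46zr − 40z − 35r**2 + 56r), so (z + r) is a factor with cofactor −15z**2 + 46zr − 40z − 35r**2 + 56r.
The cofactor groups again: −15z**2 + 46zr − 40z − 35r**2 + 56r = −3z(5z − 7r) + (5r − 8)(5z − 7r); both groups contain (5z − 7r), giving −(3z − 5r + 8)(5z − 7r).

−(3z − 5r + 8)(5z − 7r)(z + r)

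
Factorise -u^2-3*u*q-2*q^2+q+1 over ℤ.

Group: -u*(u+2*q+1) + (-q+1)*(u+2*q+1); both groups contain (u+2*q+1).

-(u+2*q+1)*(u+q-1)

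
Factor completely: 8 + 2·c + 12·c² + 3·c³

(c + 4)·(3·c² + 2)

Group as (3·c³ + 2·c) + (12·c² + 8) = c·(3·c² + 2) + 4·(3·c² + 2).
Both groups share the factor (3·c² + 2).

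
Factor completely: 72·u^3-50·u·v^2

Pull out the common factor 2·u; 36·u^2-25·v^2 is a difference of squares.

2·u·(6·u+5·v)·(6·u-5·v)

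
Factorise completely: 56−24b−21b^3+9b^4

(3b−7)(3b^3−8)

Group as (9b^4−24b) + (−21b^3+56) = 3b(3b^3−8) − 7(3b^3−8).
Both groups share the factor (3b^3−8).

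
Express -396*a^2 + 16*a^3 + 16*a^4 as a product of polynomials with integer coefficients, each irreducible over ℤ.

4*a^2*(2*a + 11)*(2*a - 9)

Pull out the common factor 4*a^2, then factor the remaining trinomial.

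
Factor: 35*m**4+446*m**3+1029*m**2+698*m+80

Testing divisors of the constant over divisors of the leading coefficient, m = -10 is a root, so (m+10) is a factor; dividing leaves 35*m**3+96*m**2+69*m+8.
Continuing, m = -1/7 is a root, so (7*m+1) is a factor; dividing leaves 5*m**2+13*m+8.
The remaining quadratic factors as (5*m+8)(m+1).

(5*m+8)*(7*m+1)*(m+1)*(m+10)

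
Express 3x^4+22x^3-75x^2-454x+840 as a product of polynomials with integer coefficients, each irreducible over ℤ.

Trying the rational-root candidates, x = -6 is a root, so (x+6) is a factor; dividing leaves 3x^3+4x^2-99x+140.
Next, x = 5/3 is a root, so (3x-5) divides it; the quotient is x^2+3x-28.
The remaining quadratic factors as (x+7)(x-4).

(3x-5)(x+6)(x+7)(x-4)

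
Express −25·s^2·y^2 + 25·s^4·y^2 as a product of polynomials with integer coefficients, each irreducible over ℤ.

25·s^2·y^2·(s + 1)·(s − 1)

Factor out 25·s^2·y^2 first: what remains is s^2 − 1.
Recognize a difference of squares with the parts s and 1.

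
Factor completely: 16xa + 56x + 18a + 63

(2a + 7)(8x + 9)

Group as (16xa + 56x) + (18a + 63) = 8x(2a + 7) + 9(2a + 7).
Both groups share the factor (2a + 7).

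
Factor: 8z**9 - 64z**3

Pull out the common factor 8z**3, leaving z**6 - 8.
Recognize a difference of cubes with the parts z**2 and 2.

8z**3(z**2 - 2)(z**4 + 2z**2 + 4)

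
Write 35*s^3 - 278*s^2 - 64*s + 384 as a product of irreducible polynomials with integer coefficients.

Trying the rational-root candidates, s = 8/7 is a root, so (7*s - 8) divides it; the quotient is 5*s^2 - 34*s - 48.
The remaining quadratic factors as (5*s + 6)(s - 8).

(5*s + 6)*(7*s - 8)*(s - 8)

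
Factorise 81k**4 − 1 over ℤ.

(3k)⁴ − (1)⁴ = ((3k)² − (1)²)((3k)² + (1)²); the first factor splits again, the second (9k**2 + 1) is irreducible.

(3k + 1)(3k − 1)(9k**2 + 1)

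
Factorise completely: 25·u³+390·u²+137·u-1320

(5·u+11)·(5·u-8)·(u+15)

Trying the rational-root candidates, u = -11/5 is a root, so (5·u+11) divides it; the quotient is 5·u²+67·u-120.
The remaining quadratic factors as (5·u-8)(u+15).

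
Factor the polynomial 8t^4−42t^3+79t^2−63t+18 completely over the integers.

Trying the rational-root candidates, t = 1 is a root, so (t−1) divides it; the quotient is 8t^3−34t^2+45t−18.
Continuing, t = 3/4 is a root, so (4t−3) divides it; the quotient is 2t^2−7t+6.
The remaining quadratic factors as (2t−3)(t−2).

(2t−3)(4t−3)(t−1)(t−2)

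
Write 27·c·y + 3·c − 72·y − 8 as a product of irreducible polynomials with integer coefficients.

Group as (27·c·y + 3·c) + (−72·y − 8) = 3·c·(9·y + 1) − 8·(9·y + 1).
Both groups share the factor (9·y + 1).

(3·c − 8)·(9·y + 1)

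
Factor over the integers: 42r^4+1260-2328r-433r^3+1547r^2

(2r-3)(3r-14)(7r-15)(r-2)

Testing divisors of the constant over divisors of the leading coefficient, r = 15/7 is a root, giving the factor (7r-15) and quotient 6r^3-49r^2+116r-84.
Next, r = 3/2 is a root, giving the factor (2r-3) and quotient 3r^2-20r+28.
The remaining quadratic factors as (r-2)(3r-14).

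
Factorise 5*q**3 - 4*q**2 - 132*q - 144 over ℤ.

Trying the rational-root candidates, q = -6/5 is a root, so (5*q + 6) divides it; the quotient is q**2 - 2*q - 24.
The remaining quadratic factors as (q + 4)(q - 6).

(5*q + 6)*(q + 4)*(q - 6)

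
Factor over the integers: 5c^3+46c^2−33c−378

Trying the rational-root candidates, c = 14/5 is a root, so (5c−14) is a factor; dividing leaves c^2+12c+27.
The remaining quadratic factors as (c+3)(c+9).

(5c−14)(c+3)(c+9)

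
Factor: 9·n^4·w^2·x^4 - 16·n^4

Pull out the common factor n^4, leaving 9·w^2·x^4 - 16.
Recognize a difference of squares with the parts 3·w·x^2 and 4.

n^4·(3·w·x^2 + 4)·(3·w·x^2 - 4)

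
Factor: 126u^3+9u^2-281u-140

(3u-5)(6u+7)(7u+4)

Trying the rational-root candidates, u = 5/3 is a root, so (3u-5) divides it; the quotient is 42u^2+73u+28.
The remaining quadratic factors as (6u+7)(7u+4).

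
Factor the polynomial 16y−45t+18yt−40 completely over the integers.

Group as (18yt+16y) + (−45t−40) = 2y(9t+8) − 5(9t+8).
Both groups share the factor (9t+8).

(2y−5)(9t+8)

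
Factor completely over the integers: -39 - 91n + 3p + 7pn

(7n + 3)(p - 13)

Group as (7pn + 3p) + (-91n - 39) = p(7n + 3) - 13(7n + 3).
Both groups share the factor (7n + 3).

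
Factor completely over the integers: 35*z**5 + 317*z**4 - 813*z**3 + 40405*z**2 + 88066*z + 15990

(5*z + 1)*(7*z + 13)*(z + 15)*(z**2 - 8*z + 82)

Among the possible rational roots, z = -15 is a root, so (z + 15) divides it; the quotient is 35*z**4 - 208*z**3 + 2307*z**2 + 5800*z + 1066.
Continuing, z = -1/5 is a root, so (5*z + 1) divides it; the quotient is 7*z**3 - 43*z**2 + 470*z + 1066.
Next, z = -13/7 is a root, so (7*z + 13) divides it; the quotient is z**2 - 8*z + 82.
The quadratic z**2 - 8*z + 82 has discriminant -264 < 0 and is irreducible over ℤ.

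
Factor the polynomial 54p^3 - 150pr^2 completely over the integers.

Pull out the common factor 6p; 9p^2 - 25r^2 is a difference of squares.

6p(3p + 5r)(3p - 5r)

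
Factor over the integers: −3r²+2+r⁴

Substitute u = r² to get a quadratic in u, then factor.
r²−2 is irreducible over ℤ (2 is not a perfect square).
r²−1 is a difference of squares.

(r+1)(r−1)(r²−2)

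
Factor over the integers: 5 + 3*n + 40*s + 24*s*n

Group as (24*s*n + 40*s) + (3*n + 5) = 8*s*(3*n + 5) + (3*n + 5).
Both groups share the factor (3*n + 5).

(3*n + 5)*(8*s + 1)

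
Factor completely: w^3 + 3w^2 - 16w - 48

Testing divisors of the constant over divisors of the leading coefficient, w = -4 is a root, so (w + 4) is a factor; dividing leaves w^2 - w - 12.
The remaining quadratic factors as (w + 3)(w - 4).

(w + 3)(w + 4)(w - 4)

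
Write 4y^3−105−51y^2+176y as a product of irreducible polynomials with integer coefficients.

By the rational root theorem, y = 3/4 is a root, so (4y−3) divides it; the quotient is y^2−12y+35.
The remaining quadratic factors as (y−7)(y−5).

(4y−3)(y−5)(y−7)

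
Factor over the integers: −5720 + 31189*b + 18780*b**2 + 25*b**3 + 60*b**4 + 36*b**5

By the rational root theorem, b = 1/6 is a root, so (6*b − 1) is a factor; dividing leaves 6*b**4 + 11*b**3 + 6*b**2 + 3131*b + 5720.
Continuing, b = −11/6 is a root, so (6*b + 11) is a factor; dividing leaves b**3 + b + 520.
Then b = −8 is a root, giving the factor (b + 8) and quotient b**2 − 8*b + 65.
The quadratic b**2 − 8*b + 65 has discriminant −196 < 0 and is irreducible over ℤ.

(6*b + 11)*(6*b − 1)*(b + 8)*(b**2 − 8*b + 65)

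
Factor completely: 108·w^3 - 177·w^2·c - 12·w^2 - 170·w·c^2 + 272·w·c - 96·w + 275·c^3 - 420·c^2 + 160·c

Group: 9·w·(12·w^2 - 5·w·c - 12·w - 25·c^2 + 20·c) + (-11·c + 8)·(12·w^2 - 5·w·c - 12·w - 25·c^2 + 20·c); both groups contain (12·w^2 - 5·w·c - 12·w - 25·c^2 + 20·c), so (9·w - 11·c + 8) is a factor with cofactor 12·w^2 - 5·w·c - 12·w - 25·c^2 + 20·c.
The cofactor groups again: 12·w^2 - 5·w·c - 12·w - 25·c^2 + 20·c = 4·w·(3·w - 5·c) + (5·c - 4)·(3·w - 5·c); both groups contain (3·w - 5·c), giving (4·w + 5·c - 4)·(3·w - 5·c).

(9·w - 11·c + 8)·(3·w - 5·c)·(4·w + 5·c - 4)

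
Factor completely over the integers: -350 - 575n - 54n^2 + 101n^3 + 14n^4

(2n - 5)(7n + 5)(n + 2)(n + 7)

Among the possible rational roots, n = 5/2 is a root, so (2n - 5) is a factor; dividing leaves 7n^3 + 68n^2 + 143n + 70.
Then n = -7 is a root, so (n + 7) is a factor; dividing leaves 7n^2 + 19n + 10.
The remaining quadratic factors as (7n + 5)(n + 2).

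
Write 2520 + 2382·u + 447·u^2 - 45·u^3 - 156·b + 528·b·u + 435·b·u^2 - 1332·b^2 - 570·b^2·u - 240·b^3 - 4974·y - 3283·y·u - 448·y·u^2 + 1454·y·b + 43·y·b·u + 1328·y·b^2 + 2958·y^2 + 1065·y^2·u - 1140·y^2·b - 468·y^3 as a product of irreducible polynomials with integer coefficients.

Group: 3·y·(-156·y^2 + 140·y·b + 95·y·u + 362·y - 24·b^2 - 69·b·u - 162·b + 9·u^2 - 111·u - 210) + (10·b - 5·u - 12)·(-156·y^2 + 140·y·b + 95·y·u + 362·y - 24·b^2 - 69·b·u - 162·b + 9·u^2 - 111·u - 210); both groups contain (-156·y^2 + 140·y·b + 95·y·u + 362·y - 24·b^2 - 69·b·u - 162·b + 9·u^2 - 111·u - 210), so (3·y + 10·b - 5·u - 12) is a factor with cofactor -156·y^2 + 140·y·b + 95·y·u + 362·y - 24·b^2 - 69·b·u - 162·b + 9·u^2 - 111·u - 210.
The cofactor groups again: -156·y^2 + 140·y·b + 95·y·u + 362·y - 24·b^2 - 69·b·u - 162·b + 9·u^2 - 111·u - 210 = -13·y·(12·y - 8·b + u - 14) + (3·b + 9·u + 15)·(12·y - 8·b + u - 14); both groups contain (12·y - 8·b + u - 14), giving -(13·y - 3·b - 9·u - 15)·(12·y - 8·b + u - 14).

-(13·y - 3·b - 9·u - 15)·(12·y - 8·b + u - 14)·(3·y + 10·b - 5·u - 12)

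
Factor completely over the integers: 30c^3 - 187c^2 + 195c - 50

Among the possible rational roots, c = 5 is a root, so (c - 5) is a factor; dividing leaves 30c^2 - 37c + 10.
The remaining quadratic factors as (5c - 2)(6c - 5).

(5c - 2)(6c - 5)(c - 5)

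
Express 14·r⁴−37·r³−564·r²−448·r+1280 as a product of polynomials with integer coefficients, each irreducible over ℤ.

Among the possible rational roots, r = 8/7 is a root, so (7·r−8) divides it; the quotient is 2·r³−3·r²−84·r−160.
Then r = −5/2 is a root, so (2·r+5) divides it; the quotient is r²−4·r−32.
The remaining quadratic factors as (r−8)(r+4).

(2·r+5)·(7·r−8)·(r+4)·(r−8)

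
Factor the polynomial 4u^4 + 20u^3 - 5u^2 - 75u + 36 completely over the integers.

(2u - 1)(2u - 3)(u + 3)(u + 4)

Testing divisors of the constant over divisors of the leading coefficient, u = -4 is a root, so (u + 4) is a factor; dividing leaves 4u^3 + 4u^2 - 21u + 9.
Continuing, u = 3/2 is a root, so (2u - 3) divides it; the quotient is 2u^2 + 5u - 3.
The remaining quadratic factors as (u + 3)(2u - 1).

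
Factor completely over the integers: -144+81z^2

Factor out 9, leaving 9z^2-16, which is a difference of two squares.

9(3z+4)(3z-4)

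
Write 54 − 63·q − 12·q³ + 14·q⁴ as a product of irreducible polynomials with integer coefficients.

(7·q − 6)·(2·q³ − 9)

Group as (14·q⁴ − 63·q) + (−12·q³ + 54) = 7·q·(2·q³ − 9) − 6·(2·q³ − 9).
Both groups share the factor (2·q³ − 9).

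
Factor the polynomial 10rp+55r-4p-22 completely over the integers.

(2p+11)(5r-2)

Group as (10rp+55r) + (-4p-22) = 5r(2p+11) - 2(2p+11).
Both groups share the factor (2p+11).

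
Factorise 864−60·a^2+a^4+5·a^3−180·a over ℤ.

(a+6)·(a+8)·(a−3)·(a−6)

Trying the rational-root candidates, a = −8 is a root, so (a+8) is a factor; dividing leaves a^3−3·a^2−36·a+108.
Next, a = 6 is a root, so (a−6) is a factor; dividing leaves a^2+3·a−18.
The remaining quadratic factors as (a+6)(a−3).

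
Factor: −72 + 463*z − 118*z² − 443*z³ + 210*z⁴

(5*z − 9)*(6*z − 1)*(7*z − 8)*(z + 1)

Trying the rational-root candidates, z = 8/7 is a root, so (7*z − 8) is a factor; dividing leaves 30*z³ − 29*z² − 50*z + 9.
Continuing, z = 1/6 is a root, giving the factor (6*z − 1) and quotient 5*z² − 4*z − 9.
The remaining quadratic factors as (5*z − 9)(z + 1).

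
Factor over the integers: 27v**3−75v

Pull out the common factor 3v; 9v**2−25 is a difference of squares.

3v(3v+5)(3v−5)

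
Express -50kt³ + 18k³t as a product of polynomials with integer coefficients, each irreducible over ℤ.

2kt(3k + 5t)(3k - 5t)

Every term has a factor of 2kt. Then 9k² - 25t² = (3k)² − (5t)².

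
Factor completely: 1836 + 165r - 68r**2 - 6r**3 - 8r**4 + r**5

(r + 3)(r - 4)(r - 9)(r**2 + 2r + 17)

By the rational root theorem, r = 4 is a root, so (r - 4) divides it; the quotient is r**4 - 4r**3 - 22r**2 - 156r - 459.
Next, r = -3 is a root, so (r + 3) is a factor; dividing leaves r**3 - 7r**2 - r - 153.
Then r = 9 is a root, so (r - 9) divides it; the quotient is r**2 + 2r + 17.
The quadratic r**2 + 2r + 17 has discriminant -64 < 0 and is irreducible over ℤ.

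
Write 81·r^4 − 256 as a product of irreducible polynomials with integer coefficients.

(3·r + 4)·(3·r − 4)·(9·r^2 + 16)

Difference of squares twice: with A = 3·r and B = 4, A⁴ − B⁴ = (A² − B²)(A² + B²), and A² − B² factors again.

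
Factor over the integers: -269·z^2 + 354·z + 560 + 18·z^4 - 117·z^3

Trying the rational-root candidates, z = -7/6 is a root, giving the factor (6·z + 7) and quotient 3·z^3 - 23·z^2 - 18·z + 80.
Continuing, z = 5/3 is a root, giving the factor (3·z - 5) and quotient z^2 - 6·z - 16.
The remaining quadratic factors as (z + 2)(z - 8).

(3·z - 5)·(6·z + 7)·(z + 2)·(z - 8)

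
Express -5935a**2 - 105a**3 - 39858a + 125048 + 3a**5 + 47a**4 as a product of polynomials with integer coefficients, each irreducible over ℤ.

(3a - 7)(a + 14)(a - 11)(a**2 + 15a + 116)

By the rational root theorem, a = 11 is a root, so (a - 11) divides it; the quotient is 3a**4 + 80a**3 + 775a**2 + 2590a - 11368.
Then a = -14 is a root, so (a + 14) is a factor; dividing leaves 3a**3 + 38a**2 + 243a - 812.
Then a = 7/3 is a root, giving the factor (3a - 7) and quotient a**2 + 15a + 116.
The quadratic a**2 + 15a + 116 has discriminant -239 < 0 and is irreducible over ℤ.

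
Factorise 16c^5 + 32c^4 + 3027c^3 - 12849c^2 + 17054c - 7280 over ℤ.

(4c - 5)(4c - 7)(c - 1)(c^2 + 6c + 208)

Among the possible rational roots, c = 7/4 is a root, giving the factor (4c - 7) and quotient 4c^4 + 15c^3 + 783c^2 - 1842c + 1040.
Then c = 5/4 is a root, giving the factor (4c - 5) and quotient c^3 + 5c^2 + 202c - 208.
Then c = 1 is a root, so (c - 1) divides it; the quotient is c^2 + 6c + 208.
The quadratic c^2 + 6c + 208 has discriminant -796 < 0 and is irreducible over ℤ.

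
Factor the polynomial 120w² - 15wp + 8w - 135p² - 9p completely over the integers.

(8w - 9p)(15w + 15p + 1)

Group: 15w(8w - 9p) + (15p + 1)(8w - 9p); both groups contain (8w - 9p).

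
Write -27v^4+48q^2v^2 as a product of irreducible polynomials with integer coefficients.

3v^2(4q+3v)(4q-3v)

Factor out 3v^2, leaving 16q^2-9v^2, which is a difference of two squares.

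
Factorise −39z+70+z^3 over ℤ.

By the rational root theorem, z = 2 is a root, so (z−2) is a factor; dividing leaves z^2+2z−35.
The remaining quadratic factors as (z−5)(z+7).

(z+7)(z−2)(z−5)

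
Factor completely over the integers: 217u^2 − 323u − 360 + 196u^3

(4u + 5)(7u + 8)(7u − 9)

Testing divisors of the constant over divisors of the leading coefficient, u = 9/7 is a root, so (7u − 9) is a factor; dividing leaves 28u^2 + 67u + 40.
The remaining quadratic factors as (7u + 8)(4u + 5).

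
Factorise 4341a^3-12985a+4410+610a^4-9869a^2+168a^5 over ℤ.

(4a-9)(6a+7)(7a-2)(a^2+5a+35)

By the rational root theorem, a = 2/7 is a root, so (7a-2) divides it; the quotient is 24a^4+94a^3+647a^2-1225a-2205.
Next, a = -7/6 is a root, so (6a+7) is a factor; dividing leaves 4a^3+11a^2+95a-315.
Then a = 9/4 is a root, so (4a-9) is a factor; dividing leaves a^2+5a+35.
The quadratic a^2+5a+35 has discriminant -115 < 0 and is irreducible over ℤ.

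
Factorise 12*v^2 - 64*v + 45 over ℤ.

Need a pair with product 12·45 = 540 and sum -64: that's -10 and -54.
Split the middle term: 12*v^2 - 10*v - 54*v + 45 = 2*v*(6*v - 5) - 9*(6*v - 5).

(2*v - 9)*(6*v - 5)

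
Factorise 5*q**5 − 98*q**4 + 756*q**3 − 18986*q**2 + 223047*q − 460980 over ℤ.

(5*q − 13)*(q − 12)*(q − 15)*(q**2 + 10*q + 197)

Among the possible rational roots, q = 12 is a root, giving the factor (q − 12) and quotient 5*q**4 − 38*q**3 + 300*q**2 − 15386*q + 38415.
Then q = 15 is a root, giving the factor (q − 15) and quotient 5*q**3 + 37*q**2 + 855*q − 2561.
Continuing, q = 13/5 is a root, so (5*q − 13) divides it; the quotient is q**2 + 10*q + 197.
The quadratic q**2 + 10*q + 197 has discriminant −688 < 0 and is irreducible over ℤ.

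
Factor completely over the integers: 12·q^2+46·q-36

Pull out the common factor 2, then factor the remaining trinomial.

2·(2·q+9)·(3·q-2)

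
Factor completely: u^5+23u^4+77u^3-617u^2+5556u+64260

Testing divisors of the constant over divisors of the leading coefficient, u = -9 is a root, so (u+9) is a factor; dividing leaves u^4+14u^3-49u^2-176u+7140.
Next, u = -14 is a root, so (u+14) is a factor; dividing leaves u^3-49u+510.
Next, u = -10 is a root, so (u+10) is a factor; dividing leaves u^2-10u+51.
The quadratic u^2-10u+51 has discriminant -104 < 0 and is irreducible over ℤ.

(u+10)(u+14)(u+9)(u^2-10u+51)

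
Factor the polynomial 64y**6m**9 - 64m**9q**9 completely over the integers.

64m**9(y**2 - q**3)(y**4 + y**2q**3 + q**6)

Every term has a factor of 64m**9; factoring it out leaves y**6 - q**9.
Recognize a difference of cubes with the parts y**2 and q**3.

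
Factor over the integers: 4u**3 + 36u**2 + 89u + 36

Trying the rational-root candidates, u = -4 is a root, so (u + 4) is a factor; dividing leaves 4u**2 + 20u + 9.
The remaining quadratic factors as (2u + 1)(2u + 9).

(2u + 1)(2u + 9)(u + 4)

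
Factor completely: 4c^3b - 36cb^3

Pull out the common factor 4cb; c^2 - 9b^2 is a difference of squares.

4bc(c - 3b)(c + 3b)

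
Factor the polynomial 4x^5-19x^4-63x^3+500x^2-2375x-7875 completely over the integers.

By the rational root theorem, x = -5 is a root, so (x+5) is a factor; dividing leaves 4x^4-39x^3+132x^2-160x-1575.
Next, x = 7 is a root, giving the factor (x-7) and quotient 4x^3-11x^2+55x+225.
Next, x = -9/4 is a root, so (4x+9) divides it; the quotient is x^2-5x+25.
The quadratic x^2-5x+25 has discriminant -75 < 0 and is irreducible over ℤ.

(4x+9)(x+5)(x-7)(x^2-5x+25)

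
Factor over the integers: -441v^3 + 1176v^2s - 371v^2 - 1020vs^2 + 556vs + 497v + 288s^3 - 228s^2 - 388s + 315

Group: 7v(-63v^2 + 96vs + 28v - 36s^2 - 12s + 35) + (-8s + 9)(-63v^2 + 96vs + 28v - 36s^2 - 12s + 35); both groups contain (-63v^2 + 96vs + 28v - 36s^2 - 12s + 35), so (7v - 8s + 9) is a factor with cofactor -63v^2 + 96vs + 28v - 36s^2 - 12s + 35.
The cofactor groups again: -63v^2 + 96vs + 28v - 36s^2 - 12s + 35 = -9v(7v - 6s - 7) + (6s - 5)(7v - 6s - 7); both groups contain (7v - 6s - 7), giving -(9v - 6s + 5)(7v - 6s - 7).

-(7v - 6s - 7)(9v - 6s + 5)(7v - 8s + 9)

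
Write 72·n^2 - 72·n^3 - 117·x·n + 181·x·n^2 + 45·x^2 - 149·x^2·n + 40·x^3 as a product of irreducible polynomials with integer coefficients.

(5·x - 8·n)·(8·x - 9·n + 9)·(x - n)

Group: 5·x·(8·x^2 - 17·x·n + 9·x + 9·n^2 - 9·n) - 8·n·(8·x^2 - 17·x·n + 9·x + 9·n^2 - 9·n); both groups contain (8·x^2 - 17·x·n + 9·x + 9·n^2 - 9·n), so (5·x - 8·n) is a factor with cofactor 8·x^2 - 17·x·n + 9·x + 9·n^2 - 9·n.
The cofactor groups again: 8·x^2 - 17·x·n + 9·x + 9·n^2 - 9·n = 8·x·(x - n) + (-9·n + 9)·(x - n); both groups contain (x - n), giving (8·x - 9·n + 9)·(x - n).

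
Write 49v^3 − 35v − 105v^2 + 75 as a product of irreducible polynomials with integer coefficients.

(7v − 15)(7v^2 − 5)

Group as (49v^3 − 35v) + (−105v^2 + 75) = 7v(7v^2 − 5) − 15(7v^2 − 5).
Both groups share the factor (7v^2 − 5).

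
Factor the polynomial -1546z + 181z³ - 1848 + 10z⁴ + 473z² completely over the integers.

(2z + 11)(5z - 12)(z + 1)(z + 14)

Among the possible rational roots, z = -11/2 is a root, so (2z + 11) is a factor; dividing leaves 5z³ + 63z² - 110z - 168.
Next, z = -1 is a root, giving the factor (z + 1) and quotient 5z² + 58z - 168.
The remaining quadratic factors as (z + 14)(5z - 12).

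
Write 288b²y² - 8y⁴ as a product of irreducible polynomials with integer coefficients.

8y²(6b + y)(6b - y)

Factor out 8y², leaving 36b² - y², which is a difference of two squares.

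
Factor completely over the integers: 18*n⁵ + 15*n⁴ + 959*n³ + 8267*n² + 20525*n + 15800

(2*n + 5)*(3*n + 5)*(3*n + 8)*(n² - 6*n + 79)

By the rational root theorem, n = -8/3 is a root, so (3*n + 8) divides it; the quotient is 6*n⁴ - 11*n³ + 349*n² + 1825*n + 1975.
Next, n = -5/2 is a root, giving the factor (2*n + 5) and quotient 3*n³ - 13*n² + 207*n + 395.
Continuing, n = -5/3 is a root, so (3*n + 5) is a factor; dividing leaves n² - 6*n + 79.
The quadratic n² - 6*n + 79 has discriminant -280 < 0 and is irreducible over ℤ.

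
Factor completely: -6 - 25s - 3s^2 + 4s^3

(4s + 1)(s + 2)(s - 3)

Among the possible rational roots, s = -2 is a root, so (s + 2) is a factor; dividing leaves 4s^2 - 11s - 3.
The remaining quadratic factors as (4s + 1)(s - 3).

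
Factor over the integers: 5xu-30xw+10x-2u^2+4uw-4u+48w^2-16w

(5x-2u-8w)(u-6w+2)

Group: u(5x-2u-8w) + (-6w+2)(5x-2u-8w); both groups contain (5x-2u-8w).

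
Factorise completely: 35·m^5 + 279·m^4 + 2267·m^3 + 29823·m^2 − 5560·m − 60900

By the rational root theorem, m = −10 is a root, giving the factor (m + 10) and quotient 35·m^4 − 71·m^3 + 2977·m^2 + 53·m − 6090.
Then m = 10/7 is a root, giving the factor (7·m − 10) and quotient 5·m^3 − 3·m^2 + 421·m + 609.
Then m = −7/5 is a root, so (5·m + 7) divides it; the quotient is m^2 − 2·m + 87.
The quadratic m^2 − 2·m + 87 has discriminant −344 < 0 and is irreducible over ℤ.

(5·m + 7)·(7·m − 10)·(m + 10)·(m^2 − 2·m + 87)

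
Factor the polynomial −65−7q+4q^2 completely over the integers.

Need a pair with product 4·(−65) = −260 and sum −7: that's 13 and −20.
Split the middle term: 4q^2+13q − 20q−65 = q(4q+13) − 5(4q+13).

(4q+13)(q−5)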